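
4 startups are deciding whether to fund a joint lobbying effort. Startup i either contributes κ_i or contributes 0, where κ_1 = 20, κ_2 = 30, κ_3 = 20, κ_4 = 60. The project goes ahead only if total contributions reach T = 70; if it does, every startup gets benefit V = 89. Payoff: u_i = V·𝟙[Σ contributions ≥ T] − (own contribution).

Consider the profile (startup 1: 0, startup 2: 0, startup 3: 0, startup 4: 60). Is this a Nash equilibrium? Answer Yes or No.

Total = 60 < 70: not provided.
Startup 1 (pledges 0, payoff 0): pledging 20 → total 80, payoff 69. Profitable deviation.

No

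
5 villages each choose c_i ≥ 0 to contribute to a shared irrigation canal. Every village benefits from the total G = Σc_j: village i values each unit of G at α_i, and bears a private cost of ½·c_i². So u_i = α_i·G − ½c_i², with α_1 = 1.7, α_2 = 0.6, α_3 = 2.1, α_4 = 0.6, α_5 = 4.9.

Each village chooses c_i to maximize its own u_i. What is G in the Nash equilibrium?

Village i's FOC: ∂u_i/∂c_i = α_i − c_i = 0, so c_i* = α_i.
NE contributions = (1.7, 0.6, 2.1, 0.6, 4.9); G = 9.9.

9.9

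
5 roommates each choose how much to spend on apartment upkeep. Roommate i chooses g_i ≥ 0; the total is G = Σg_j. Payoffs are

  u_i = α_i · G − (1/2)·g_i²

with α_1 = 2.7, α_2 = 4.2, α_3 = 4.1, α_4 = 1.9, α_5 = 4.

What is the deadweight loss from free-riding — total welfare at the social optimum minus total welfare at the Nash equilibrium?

Roommate i's FOC: ∂u_i/∂g_i = α_i − g_i = 0, so g_i* = α_i.
NE contributions = (2.7, 4.2, 4.1, 1.9, 4); G = 16.9.
W^NE = (Σα)·G − ½Σα_i² = 16.9² − ½·61.35 = 254.935.
Planner sets g_i = Σα_j = 16.9 for every i, so G^SO = 5·16.9 = 84.5.
W^SO = (Σα)·G^SO − ½·5·(Σα)² = (5/2)·16.9² = 714.025.
Deadweight loss = W^SO − W^NE = 459.09.

459.09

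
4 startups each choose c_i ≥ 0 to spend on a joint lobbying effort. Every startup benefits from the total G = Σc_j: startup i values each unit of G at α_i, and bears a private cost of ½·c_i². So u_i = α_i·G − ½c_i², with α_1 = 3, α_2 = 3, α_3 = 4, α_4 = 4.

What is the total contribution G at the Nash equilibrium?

14

Startup i's FOC: ∂u_i/∂c_i = α_i − c_i = 0, so c_i* = α_i.
NE contributions = (3, 3, 4, 4); G = 14.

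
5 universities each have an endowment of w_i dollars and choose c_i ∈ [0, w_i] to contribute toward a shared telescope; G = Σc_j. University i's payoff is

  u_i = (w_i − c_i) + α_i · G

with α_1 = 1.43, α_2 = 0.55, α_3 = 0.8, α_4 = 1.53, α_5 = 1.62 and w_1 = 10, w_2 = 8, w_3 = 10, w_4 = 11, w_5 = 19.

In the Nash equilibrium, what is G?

40

∂u_i/∂c_i = α_i − 1, so university i contributes w_i if α_i > 1, else 0.
α_i > 1 for i ∈ {1, 4, 5}; NE contributions (10, 0, 0, 11, 19), G = 40.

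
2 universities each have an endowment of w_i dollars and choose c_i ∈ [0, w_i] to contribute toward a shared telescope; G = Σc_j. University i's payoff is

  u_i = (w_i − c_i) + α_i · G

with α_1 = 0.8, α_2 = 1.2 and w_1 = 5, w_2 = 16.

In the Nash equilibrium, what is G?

∂u_i/∂c_i = α_i − 1, so university i contributes w_i if α_i > 1, else 0.
α_i > 1 for i ∈ {2}; NE contributions (0, 16), G = 16.

16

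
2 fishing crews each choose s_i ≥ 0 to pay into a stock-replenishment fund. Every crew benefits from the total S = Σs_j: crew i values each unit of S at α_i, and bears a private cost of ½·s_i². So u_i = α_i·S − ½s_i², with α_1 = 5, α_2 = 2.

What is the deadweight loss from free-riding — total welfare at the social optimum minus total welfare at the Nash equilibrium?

Crew i's FOC: ∂u_i/∂s_i = α_i − s_i = 0, so s_i* = α_i.
NE contributions = (5, 2); S = 7.
W^NE = (Σα)·S − ½Σα_i² = 7² − ½·29 = 34.5.
Planner sets s_i = Σα_j = 7 for every i, so S^SO = 2·7 = 14.
W^SO = (Σα)·S^SO − ½·2·(Σα)² = (2/2)·7² = 49.
Deadweight loss = W^SO − W^NE = 14.5.

14.5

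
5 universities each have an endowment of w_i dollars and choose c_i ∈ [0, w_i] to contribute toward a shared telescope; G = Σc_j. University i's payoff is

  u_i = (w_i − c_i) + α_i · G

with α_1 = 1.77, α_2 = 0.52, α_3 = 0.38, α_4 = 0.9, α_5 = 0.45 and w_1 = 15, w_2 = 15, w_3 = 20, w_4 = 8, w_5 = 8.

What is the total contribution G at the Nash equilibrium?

15

∂u_i/∂c_i = α_i − 1, so university i contributes w_i if α_i > 1, else 0.
α_i > 1 for i ∈ {1}; NE contributions (15, 0, 0, 0, 0), G = 15.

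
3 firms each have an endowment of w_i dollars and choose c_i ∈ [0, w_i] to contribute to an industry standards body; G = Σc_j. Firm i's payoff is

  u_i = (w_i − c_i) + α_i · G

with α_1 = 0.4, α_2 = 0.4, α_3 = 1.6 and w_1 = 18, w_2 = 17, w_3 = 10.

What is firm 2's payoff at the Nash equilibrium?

21

∂u_i/∂c_i = α_i − 1, so firm i contributes w_i if α_i > 1, else 0.
α_i > 1 for i ∈ {3}; NE contributions (0, 0, 10), G = 10.
u_2 = (17 − 0) + 0.4·10 = 21.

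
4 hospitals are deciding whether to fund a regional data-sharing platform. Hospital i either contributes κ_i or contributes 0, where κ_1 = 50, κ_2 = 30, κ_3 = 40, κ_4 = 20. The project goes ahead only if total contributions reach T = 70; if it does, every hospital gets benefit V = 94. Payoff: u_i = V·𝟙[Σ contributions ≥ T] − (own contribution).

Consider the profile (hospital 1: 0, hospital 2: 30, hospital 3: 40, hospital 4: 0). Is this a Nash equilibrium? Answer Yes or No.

Total = 70 ≥ 70: provided.
Hospital 1 (pledges 0, payoff 94): pledging 50 → total 120, payoff 44. No gain.
Hospital 2 (pledges 30, payoff 64): dropping to 0 → total 40, payoff 0. No gain.
Hospital 3 (pledges 40, payoff 54): dropping to 0 → total 30, payoff 0. No gain.
Hospital 4 (pledges 0, payoff 94): pledging 20 → total 90, payoff 74. No gain.

Yes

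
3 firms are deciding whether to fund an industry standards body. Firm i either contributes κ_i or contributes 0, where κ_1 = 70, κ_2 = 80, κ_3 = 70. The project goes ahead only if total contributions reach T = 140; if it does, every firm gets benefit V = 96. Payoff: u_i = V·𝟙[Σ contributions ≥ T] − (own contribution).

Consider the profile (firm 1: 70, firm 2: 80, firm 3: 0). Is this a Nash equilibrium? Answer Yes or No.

Total = 150 ≥ 140: provided.
Firm 1 (pledges 70, payoff 26): dropping to 0 → total 80, payoff 0. No gain.
Firm 2 (pledges 80, payoff 16): dropping to 0 → total 70, payoff 0. No gain.
Firm 3 (pledges 0, payoff 96): pledging 70 → total 220, payoff 26. No gain.

Yes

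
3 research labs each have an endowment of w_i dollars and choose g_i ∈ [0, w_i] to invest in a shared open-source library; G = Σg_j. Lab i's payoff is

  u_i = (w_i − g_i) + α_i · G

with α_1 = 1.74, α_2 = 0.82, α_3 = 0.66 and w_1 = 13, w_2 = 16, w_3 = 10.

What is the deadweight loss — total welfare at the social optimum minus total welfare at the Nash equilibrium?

57.72

∂u_i/∂g_i = α_i − 1, so lab i contributes w_i if α_i > 1, else 0.
α_i > 1 for i ∈ {1}; NE contributions (13, 0, 0), G = 13.
W^NE = Σw_i − G^NE + (Σα_i)·G^NE = 39 + 2.22·13 = 67.86.
Planner: ∂(Σu_j)/∂g_i = Σα_j − 1 = 2.22 > 0, so everyone contributes w_i; G^SO = 39, W^SO = 39 + 2.22·39 = 125.58.
Deadweight loss = 57.72.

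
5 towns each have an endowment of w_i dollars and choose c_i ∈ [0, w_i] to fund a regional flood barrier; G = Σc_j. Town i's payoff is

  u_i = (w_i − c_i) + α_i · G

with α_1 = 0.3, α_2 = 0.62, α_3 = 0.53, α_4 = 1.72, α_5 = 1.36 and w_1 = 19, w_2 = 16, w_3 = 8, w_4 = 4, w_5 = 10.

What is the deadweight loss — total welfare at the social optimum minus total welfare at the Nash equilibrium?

∂u_i/∂c_i = α_i − 1, so town i contributes w_i if α_i > 1, else 0.
α_i > 1 for i ∈ {4, 5}; NE contributions (0, 0, 0, 4, 10), G = 14.
W^NE = Σw_i − G^NE + (Σα_i)·G^NE = 57 + 3.53·14 = 106.42.
Planner: ∂(Σu_j)/∂c_i = Σα_j − 1 = 3.53 > 0, so everyone contributes w_i; G^SO = 57, W^SO = 57 + 3.53·57 = 258.21.
Deadweight loss = 151.79.

151.79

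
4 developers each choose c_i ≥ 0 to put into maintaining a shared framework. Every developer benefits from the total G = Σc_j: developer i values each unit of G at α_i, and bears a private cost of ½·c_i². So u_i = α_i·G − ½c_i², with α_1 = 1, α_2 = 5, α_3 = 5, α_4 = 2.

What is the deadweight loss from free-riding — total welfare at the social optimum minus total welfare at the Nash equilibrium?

196.5

Developer i's FOC: ∂u_i/∂c_i = α_i − c_i = 0, so c_i* = α_i.
NE contributions = (1, 5, 5, 2); G = 13.
W^NE = (Σα)·G − ½Σα_i² = 13² − ½·55 = 141.5.
Planner sets c_i = Σα_j = 13 for every i, so G^SO = 4·13 = 52.
W^SO = (Σα)·G^SO − ½·4·(Σα)² = (4/2)·13² = 338.
Deadweight loss = W^SO − W^NE = 196.5.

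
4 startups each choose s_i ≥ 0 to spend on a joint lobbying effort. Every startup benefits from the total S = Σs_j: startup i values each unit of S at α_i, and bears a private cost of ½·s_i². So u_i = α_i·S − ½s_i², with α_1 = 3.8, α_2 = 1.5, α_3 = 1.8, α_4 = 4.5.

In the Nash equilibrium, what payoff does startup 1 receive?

36.86

Startup i's FOC: ∂u_i/∂s_i = α_i − s_i = 0, so s_i* = α_i.
NE contributions = (3.8, 1.5, 1.8, 4.5); S = 11.6.
u_1 = α_1·S − ½·(s_1)² = 3.8·11.6 − ½·3.8² = 36.86.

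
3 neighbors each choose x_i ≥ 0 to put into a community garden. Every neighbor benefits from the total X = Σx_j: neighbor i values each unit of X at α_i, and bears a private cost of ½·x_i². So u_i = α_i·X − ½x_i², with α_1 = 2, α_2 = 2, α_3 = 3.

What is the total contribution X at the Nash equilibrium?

Neighbor i's FOC: ∂u_i/∂x_i = α_i − x_i = 0, so x_i* = α_i.
NE contributions = (2, 2, 3); X = 7.

7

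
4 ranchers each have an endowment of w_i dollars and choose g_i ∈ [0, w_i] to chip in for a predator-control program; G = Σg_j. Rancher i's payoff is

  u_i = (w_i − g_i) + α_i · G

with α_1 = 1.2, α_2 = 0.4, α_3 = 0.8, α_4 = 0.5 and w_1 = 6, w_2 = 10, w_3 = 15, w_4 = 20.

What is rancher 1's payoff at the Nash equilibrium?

∂u_i/∂g_i = α_i − 1, so rancher i contributes w_i if α_i > 1, else 0.
α_i > 1 for i ∈ {1}; NE contributions (6, 0, 0, 0), G = 6.
u_1 = (6 − 6) + 1.2·6 = 7.2.

7.2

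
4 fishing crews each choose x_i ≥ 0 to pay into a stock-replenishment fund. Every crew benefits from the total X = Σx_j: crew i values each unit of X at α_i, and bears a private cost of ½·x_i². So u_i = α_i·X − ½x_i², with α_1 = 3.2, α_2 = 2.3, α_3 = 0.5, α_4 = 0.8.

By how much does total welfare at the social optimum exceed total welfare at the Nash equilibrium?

Crew i's FOC: ∂u_i/∂x_i = α_i − x_i = 0, so x_i* = α_i.
NE contributions = (3.2, 2.3, 0.5, 0.8); X = 6.8.
W^NE = (Σα)·X − ½Σα_i² = 6.8² − ½·16.42 = 38.03.
Planner sets x_i = Σα_j = 6.8 for every i, so X^SO = 4·6.8 = 27.2.
W^SO = (Σα)·X^SO − ½·4·(Σα)² = (4/2)·6.8² = 92.48.
Deadweight loss = W^SO − W^NE = 54.45.

54.45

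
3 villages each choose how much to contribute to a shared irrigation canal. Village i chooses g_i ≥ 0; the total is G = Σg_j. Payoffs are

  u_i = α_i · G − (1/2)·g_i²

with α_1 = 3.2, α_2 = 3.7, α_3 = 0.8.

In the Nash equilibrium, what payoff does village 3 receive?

5.84

Village i's FOC: ∂u_i/∂g_i = α_i − g_i = 0, so g_i* = α_i.
NE contributions = (3.2, 3.7, 0.8); G = 7.7.
u_3 = α_3·G − ½·(g_3)² = 0.8·7.7 − ½·0.8² = 5.84.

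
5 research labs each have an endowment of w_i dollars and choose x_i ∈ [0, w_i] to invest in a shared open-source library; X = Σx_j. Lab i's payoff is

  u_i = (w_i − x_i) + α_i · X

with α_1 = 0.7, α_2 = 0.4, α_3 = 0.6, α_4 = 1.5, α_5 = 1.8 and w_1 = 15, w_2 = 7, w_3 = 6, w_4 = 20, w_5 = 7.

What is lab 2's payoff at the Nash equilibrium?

17.8

∂u_i/∂x_i = α_i − 1, so lab i contributes w_i if α_i > 1, else 0.
α_i > 1 for i ∈ {4, 5}; NE contributions (0, 0, 0, 20, 7), X = 27.
u_2 = (7 − 0) + 0.4·27 = 17.8.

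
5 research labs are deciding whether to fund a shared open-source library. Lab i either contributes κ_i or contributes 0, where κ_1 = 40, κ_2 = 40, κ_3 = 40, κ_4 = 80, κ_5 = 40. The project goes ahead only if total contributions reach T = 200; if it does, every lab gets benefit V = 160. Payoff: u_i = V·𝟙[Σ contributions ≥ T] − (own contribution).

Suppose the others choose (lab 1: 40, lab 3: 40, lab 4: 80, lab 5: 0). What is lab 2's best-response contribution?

40

Others' total = 160. Contributing 40 brings total to 200 ≥ 200: gain V − κ_2 = 120.
Best response: 40.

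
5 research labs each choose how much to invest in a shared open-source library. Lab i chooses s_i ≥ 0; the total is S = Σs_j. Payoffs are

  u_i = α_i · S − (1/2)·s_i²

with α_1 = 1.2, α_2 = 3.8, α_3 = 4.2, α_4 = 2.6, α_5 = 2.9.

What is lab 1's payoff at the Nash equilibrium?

Lab i's FOC: ∂u_i/∂s_i = α_i − s_i = 0, so s_i* = α_i.
NE contributions = (1.2, 3.8, 4.2, 2.6, 2.9); S = 14.7.
u_1 = α_1·S − ½·(s_1)² = 1.2·14.7 − ½·1.2² = 16.92.

16.92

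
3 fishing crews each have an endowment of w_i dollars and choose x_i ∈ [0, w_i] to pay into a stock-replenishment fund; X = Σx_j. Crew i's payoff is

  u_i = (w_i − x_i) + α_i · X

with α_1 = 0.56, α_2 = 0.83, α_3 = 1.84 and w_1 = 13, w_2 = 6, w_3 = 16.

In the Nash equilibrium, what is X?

16

∂u_i/∂x_i = α_i − 1, so crew i contributes w_i if α_i > 1, else 0.
α_i > 1 for i ∈ {3}; NE contributions (0, 0, 16), X = 16.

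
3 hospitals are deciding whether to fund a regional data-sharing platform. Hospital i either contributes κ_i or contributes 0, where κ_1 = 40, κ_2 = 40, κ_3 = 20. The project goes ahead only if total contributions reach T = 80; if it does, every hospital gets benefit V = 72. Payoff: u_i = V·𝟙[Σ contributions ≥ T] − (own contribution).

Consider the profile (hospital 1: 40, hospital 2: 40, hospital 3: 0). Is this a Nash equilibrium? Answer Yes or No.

Total = 80 ≥ 80: provided.
Hospital 1 (pledges 40, payoff 32): dropping to 0 → total 40, payoff 0. No gain.
Hospital 2 (pledges 40, payoff 32): dropping to 0 → total 40, payoff 0. No gain.
Hospital 3 (pledges 0, payoff 72): pledging 20 → total 100, payoff 52. No gain.

Yes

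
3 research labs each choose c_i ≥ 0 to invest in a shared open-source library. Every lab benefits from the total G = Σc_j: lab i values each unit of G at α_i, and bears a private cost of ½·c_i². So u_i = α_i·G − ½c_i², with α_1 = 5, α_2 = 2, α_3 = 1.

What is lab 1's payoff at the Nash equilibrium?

27.5

Lab i's FOC: ∂u_i/∂c_i = α_i − c_i = 0, so c_i* = α_i.
NE contributions = (5, 2, 1); G = 8.
u_1 = α_1·G − ½·(c_1)² = 5·8 − ½·5² = 27.5.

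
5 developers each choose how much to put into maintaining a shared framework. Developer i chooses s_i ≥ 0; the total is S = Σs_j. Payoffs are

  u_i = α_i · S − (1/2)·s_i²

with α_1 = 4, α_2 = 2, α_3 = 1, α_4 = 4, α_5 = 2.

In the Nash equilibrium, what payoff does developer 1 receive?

44

Developer i's FOC: ∂u_i/∂s_i = α_i − s_i = 0, so s_i* = α_i.
NE contributions = (4, 2, 1, 4, 2); S = 13.
u_1 = α_1·S − ½·(s_1)² = 4·13 − ½·4² = 44.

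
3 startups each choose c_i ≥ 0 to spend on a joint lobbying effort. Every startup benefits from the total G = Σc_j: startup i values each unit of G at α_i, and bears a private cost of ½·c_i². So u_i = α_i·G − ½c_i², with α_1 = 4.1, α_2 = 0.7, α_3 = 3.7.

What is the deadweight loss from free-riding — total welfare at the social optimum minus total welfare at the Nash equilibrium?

Startup i's FOC: ∂u_i/∂c_i = α_i − c_i = 0, so c_i* = α_i.
NE contributions = (4.1, 0.7, 3.7); G = 8.5.
W^NE = (Σα)·G − ½Σα_i² = 8.5² − ½·30.99 = 56.755.
Planner sets c_i = Σα_j = 8.5 for every i, so G^SO = 3·8.5 = 25.5.
W^SO = (Σα)·G^SO − ½·3·(Σα)² = (3/2)·8.5² = 108.375.
Deadweight loss = W^SO − W^NE = 51.62.

51.62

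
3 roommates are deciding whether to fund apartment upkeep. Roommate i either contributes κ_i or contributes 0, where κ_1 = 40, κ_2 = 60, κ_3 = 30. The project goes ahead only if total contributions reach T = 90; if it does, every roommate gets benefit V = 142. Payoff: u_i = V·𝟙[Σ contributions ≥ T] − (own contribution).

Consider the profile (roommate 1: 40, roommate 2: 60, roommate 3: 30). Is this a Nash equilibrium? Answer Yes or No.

No

Total = 130 ≥ 90: provided.
Roommate 1 (pledges 40, payoff 102): dropping to 0 → total 90, payoff 142. Profitable deviation.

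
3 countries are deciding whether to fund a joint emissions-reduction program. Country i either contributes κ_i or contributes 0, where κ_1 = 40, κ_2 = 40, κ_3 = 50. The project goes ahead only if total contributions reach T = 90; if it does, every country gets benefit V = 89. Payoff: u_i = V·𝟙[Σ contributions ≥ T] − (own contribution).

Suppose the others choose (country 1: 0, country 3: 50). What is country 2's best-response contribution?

Others' total = 50. Contributing 40 brings total to 90 ≥ 90: gain V − κ_2 = 49.
Best response: 40.

40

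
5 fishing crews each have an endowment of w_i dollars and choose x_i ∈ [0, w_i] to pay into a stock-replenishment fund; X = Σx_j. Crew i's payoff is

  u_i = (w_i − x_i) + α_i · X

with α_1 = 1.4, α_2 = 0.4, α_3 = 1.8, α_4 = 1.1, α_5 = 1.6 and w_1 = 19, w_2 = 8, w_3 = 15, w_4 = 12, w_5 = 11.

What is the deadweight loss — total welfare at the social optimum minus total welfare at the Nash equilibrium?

∂u_i/∂x_i = α_i − 1, so crew i contributes w_i if α_i > 1, else 0.
α_i > 1 for i ∈ {1, 3, 4, 5}; NE contributions (19, 0, 15, 12, 11), X = 57.
W^NE = Σw_i − X^NE + (Σα_i)·X^NE = 65 + 5.3·57 = 367.1.
Planner: ∂(Σu_j)/∂x_i = Σα_j − 1 = 5.3 > 0, so everyone contributes w_i; X^SO = 65, W^SO = 65 + 5.3·65 = 409.5.
Deadweight loss = 42.4.

42.4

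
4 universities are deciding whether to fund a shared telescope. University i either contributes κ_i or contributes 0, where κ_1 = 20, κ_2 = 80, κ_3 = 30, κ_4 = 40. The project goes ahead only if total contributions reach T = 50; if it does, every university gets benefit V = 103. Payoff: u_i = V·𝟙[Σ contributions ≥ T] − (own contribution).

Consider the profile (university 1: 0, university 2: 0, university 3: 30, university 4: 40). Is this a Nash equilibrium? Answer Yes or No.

Total = 70 ≥ 50: provided.
University 1 (pledges 0, payoff 103): pledging 20 → total 90, payoff 83. No gain.
University 2 (pledges 0, payoff 103): pledging 80 → total 150, payoff 23. No gain.
University 3 (pledges 30, payoff 73): dropping to 0 → total 40, payoff 0. No gain.
University 4 (pledges 40, payoff 63): dropping to 0 → total 30, payoff 0. No gain.

Yes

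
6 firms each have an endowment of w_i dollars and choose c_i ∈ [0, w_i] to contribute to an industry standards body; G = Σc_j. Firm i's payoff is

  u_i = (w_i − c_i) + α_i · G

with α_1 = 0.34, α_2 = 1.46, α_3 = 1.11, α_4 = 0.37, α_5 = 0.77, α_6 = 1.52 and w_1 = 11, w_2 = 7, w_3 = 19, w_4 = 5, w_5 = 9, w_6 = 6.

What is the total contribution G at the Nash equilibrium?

32

∂u_i/∂c_i = α_i − 1, so firm i contributes w_i if α_i > 1, else 0.
α_i > 1 for i ∈ {2, 3, 6}; NE contributions (0, 7, 19, 0, 0, 6), G = 32.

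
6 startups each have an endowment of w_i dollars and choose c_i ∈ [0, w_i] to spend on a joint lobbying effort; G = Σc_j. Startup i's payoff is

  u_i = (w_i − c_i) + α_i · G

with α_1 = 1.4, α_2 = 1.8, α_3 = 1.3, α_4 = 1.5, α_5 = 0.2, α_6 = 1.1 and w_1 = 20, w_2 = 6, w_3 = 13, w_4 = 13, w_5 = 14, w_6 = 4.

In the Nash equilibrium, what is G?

∂u_i/∂c_i = α_i − 1, so startup i contributes w_i if α_i > 1, else 0.
α_i > 1 for i ∈ {1, 2, 3, 4, 6}; NE contributions (20, 6, 13, 13, 0, 4), G = 56.

56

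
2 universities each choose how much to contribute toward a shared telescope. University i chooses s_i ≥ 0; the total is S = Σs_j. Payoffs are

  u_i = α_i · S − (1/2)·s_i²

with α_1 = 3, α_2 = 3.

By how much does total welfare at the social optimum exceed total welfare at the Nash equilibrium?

University i's FOC: ∂u_i/∂s_i = α_i − s_i = 0, so s_i* = α_i.
NE contributions = (3, 3); S = 6.
W^NE = (Σα)·S − ½Σα_i² = 6² − ½·18 = 27.
Planner sets s_i = Σα_j = 6 for every i, so S^SO = 2·6 = 12.
W^SO = (Σα)·S^SO − ½·2·(Σα)² = (2/2)·6² = 36.
Deadweight loss = W^SO − W^NE = 9.

9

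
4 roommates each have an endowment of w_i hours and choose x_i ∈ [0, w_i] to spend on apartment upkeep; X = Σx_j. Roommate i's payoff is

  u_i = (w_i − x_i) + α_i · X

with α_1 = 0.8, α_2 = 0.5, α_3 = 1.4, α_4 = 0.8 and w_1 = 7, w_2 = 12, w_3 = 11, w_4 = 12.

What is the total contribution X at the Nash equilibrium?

11

∂u_i/∂x_i = α_i − 1, so roommate i contributes w_i if α_i > 1, else 0.
α_i > 1 for i ∈ {3}; NE contributions (0, 0, 11, 0), X = 11.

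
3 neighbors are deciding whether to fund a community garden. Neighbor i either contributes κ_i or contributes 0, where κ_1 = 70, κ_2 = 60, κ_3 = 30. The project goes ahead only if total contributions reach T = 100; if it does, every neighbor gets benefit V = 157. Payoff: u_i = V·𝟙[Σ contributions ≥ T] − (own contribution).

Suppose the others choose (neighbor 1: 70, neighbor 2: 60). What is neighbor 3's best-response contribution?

Others' total = 130 ≥ 100; contributing adds cost 30 for no extra benefit.
Best response: 0.

0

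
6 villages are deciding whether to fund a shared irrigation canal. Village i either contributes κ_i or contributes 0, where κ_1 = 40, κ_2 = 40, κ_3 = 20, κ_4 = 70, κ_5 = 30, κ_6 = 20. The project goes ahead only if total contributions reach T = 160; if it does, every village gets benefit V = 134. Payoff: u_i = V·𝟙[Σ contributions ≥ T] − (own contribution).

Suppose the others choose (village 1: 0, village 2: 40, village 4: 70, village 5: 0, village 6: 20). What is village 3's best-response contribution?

Others' total = 130. Even contributing 20 gives 150 < 160: no benefit either way.
Best response: 0.

0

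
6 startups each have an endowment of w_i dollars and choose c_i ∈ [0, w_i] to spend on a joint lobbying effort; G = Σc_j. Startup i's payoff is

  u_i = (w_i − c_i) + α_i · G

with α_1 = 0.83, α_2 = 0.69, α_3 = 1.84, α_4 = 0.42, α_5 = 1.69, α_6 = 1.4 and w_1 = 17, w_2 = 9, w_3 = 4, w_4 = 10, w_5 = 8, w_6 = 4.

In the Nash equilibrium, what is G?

16

∂u_i/∂c_i = α_i − 1, so startup i contributes w_i if α_i > 1, else 0.
α_i > 1 for i ∈ {3, 5, 6}; NE contributions (0, 0, 4, 0, 8, 4), G = 16.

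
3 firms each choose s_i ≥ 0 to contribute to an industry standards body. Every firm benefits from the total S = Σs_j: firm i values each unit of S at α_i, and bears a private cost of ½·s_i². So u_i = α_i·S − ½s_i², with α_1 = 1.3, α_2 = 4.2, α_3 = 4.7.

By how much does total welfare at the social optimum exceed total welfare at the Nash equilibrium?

Firm i's FOC: ∂u_i/∂s_i = α_i − s_i = 0, so s_i* = α_i.
NE contributions = (1.3, 4.2, 4.7); S = 10.2.
W^NE = (Σα)·S − ½Σα_i² = 10.2² − ½·41.42 = 83.33.
Planner sets s_i = Σα_j = 10.2 for every i, so S^SO = 3·10.2 = 30.6.
W^SO = (Σα)·S^SO − ½·3·(Σα)² = (3/2)·10.2² = 156.06.
Deadweight loss = W^SO − W^NE = 72.73.

72.73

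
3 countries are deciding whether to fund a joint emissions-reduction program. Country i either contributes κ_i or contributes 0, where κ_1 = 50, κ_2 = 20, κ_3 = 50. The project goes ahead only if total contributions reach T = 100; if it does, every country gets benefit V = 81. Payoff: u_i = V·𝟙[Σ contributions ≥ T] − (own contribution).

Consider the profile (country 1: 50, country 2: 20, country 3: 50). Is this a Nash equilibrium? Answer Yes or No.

No

Total = 120 ≥ 100: provided.
Country 1 (pledges 50, payoff 31): dropping to 0 → total 70, payoff 0. No gain.
Country 2 (pledges 20, payoff 61): dropping to 0 → total 100, payoff 81. Profitable deviation.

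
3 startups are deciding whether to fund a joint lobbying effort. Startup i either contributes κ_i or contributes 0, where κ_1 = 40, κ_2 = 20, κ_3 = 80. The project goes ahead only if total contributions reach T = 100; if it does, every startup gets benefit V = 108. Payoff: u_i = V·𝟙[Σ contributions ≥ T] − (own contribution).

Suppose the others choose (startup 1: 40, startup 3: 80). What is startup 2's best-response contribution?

Others' total = 120 ≥ 100; contributing adds cost 20 for no extra benefit.
Best response: 0.

0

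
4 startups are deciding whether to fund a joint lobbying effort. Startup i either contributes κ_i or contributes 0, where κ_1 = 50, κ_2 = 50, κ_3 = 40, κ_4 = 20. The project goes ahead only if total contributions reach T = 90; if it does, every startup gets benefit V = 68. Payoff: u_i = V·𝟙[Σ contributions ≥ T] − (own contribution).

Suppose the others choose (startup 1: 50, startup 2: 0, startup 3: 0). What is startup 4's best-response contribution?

Others' total = 50. Even contributing 20 gives 70 < 90: no benefit either way.
Best response: 0.

0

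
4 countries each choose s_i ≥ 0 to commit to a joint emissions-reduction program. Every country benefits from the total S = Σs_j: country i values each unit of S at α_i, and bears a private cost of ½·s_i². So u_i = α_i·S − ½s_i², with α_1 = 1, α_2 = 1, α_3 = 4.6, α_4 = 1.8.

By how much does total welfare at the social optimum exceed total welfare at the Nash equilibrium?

83.76

Country i's FOC: ∂u_i/∂s_i = α_i − s_i = 0, so s_i* = α_i.
NE contributions = (1, 1, 4.6, 1.8); S = 8.4.
W^NE = (Σα)·S − ½Σα_i² = 8.4² − ½·26.4 = 57.36.
Planner sets s_i = Σα_j = 8.4 for every i, so S^SO = 4·8.4 = 33.6.
W^SO = (Σα)·S^SO − ½·4·(Σα)² = (4/2)·8.4² = 141.12.
Deadweight loss = W^SO − W^NE = 83.76.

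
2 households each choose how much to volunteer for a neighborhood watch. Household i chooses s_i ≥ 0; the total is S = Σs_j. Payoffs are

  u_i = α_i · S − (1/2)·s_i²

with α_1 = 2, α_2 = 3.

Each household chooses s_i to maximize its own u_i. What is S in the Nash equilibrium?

5

Household i's FOC: ∂u_i/∂s_i = α_i − s_i = 0, so s_i* = α_i.
NE contributions = (2, 3); S = 5.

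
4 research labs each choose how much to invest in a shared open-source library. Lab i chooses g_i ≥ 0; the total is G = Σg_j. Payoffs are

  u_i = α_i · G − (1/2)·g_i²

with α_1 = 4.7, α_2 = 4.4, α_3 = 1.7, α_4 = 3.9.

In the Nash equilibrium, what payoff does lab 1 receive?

58.045

Lab i's FOC: ∂u_i/∂g_i = α_i − g_i = 0, so g_i* = α_i.
NE contributions = (4.7, 4.4, 1.7, 3.9); G = 14.7.
u_1 = α_1·G − ½·(g_1)² = 4.7·14.7 − ½·4.7² = 58.045.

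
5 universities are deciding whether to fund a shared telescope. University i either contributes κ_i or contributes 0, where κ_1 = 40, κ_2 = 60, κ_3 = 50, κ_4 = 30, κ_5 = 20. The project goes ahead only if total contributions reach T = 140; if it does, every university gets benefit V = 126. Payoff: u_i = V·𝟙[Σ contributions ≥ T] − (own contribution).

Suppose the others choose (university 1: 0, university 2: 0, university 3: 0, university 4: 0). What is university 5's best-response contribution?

Others' total = 0. Even contributing 20 gives 20 < 140: no benefit either way.
Best response: 0.

0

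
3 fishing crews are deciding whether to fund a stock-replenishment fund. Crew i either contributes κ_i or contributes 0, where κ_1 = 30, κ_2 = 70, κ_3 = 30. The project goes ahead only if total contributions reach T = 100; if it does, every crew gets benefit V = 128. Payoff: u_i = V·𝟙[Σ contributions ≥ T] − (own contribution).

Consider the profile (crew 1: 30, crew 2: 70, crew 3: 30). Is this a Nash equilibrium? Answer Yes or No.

Total = 130 ≥ 100: provided.
Crew 1 (pledges 30, payoff 98): dropping to 0 → total 100, payoff 128. Profitable deviation.

No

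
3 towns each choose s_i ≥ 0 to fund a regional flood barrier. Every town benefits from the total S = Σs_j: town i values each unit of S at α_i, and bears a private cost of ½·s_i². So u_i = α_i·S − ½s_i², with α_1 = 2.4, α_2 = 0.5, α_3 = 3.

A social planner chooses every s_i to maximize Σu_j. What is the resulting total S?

Planner FOC: ∂(Σu_j)/∂s_i = (Σα_j) − s_i = 0, so s_i^SO = Σα_j = 5.9 for every i; S^SO = 17.7.

17.7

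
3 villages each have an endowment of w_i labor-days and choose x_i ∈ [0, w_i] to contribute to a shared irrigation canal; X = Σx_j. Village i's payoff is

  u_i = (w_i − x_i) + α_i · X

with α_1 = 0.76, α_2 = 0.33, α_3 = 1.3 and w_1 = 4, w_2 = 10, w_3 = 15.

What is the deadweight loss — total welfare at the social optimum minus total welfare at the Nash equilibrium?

19.46

∂u_i/∂x_i = α_i − 1, so village i contributes w_i if α_i > 1, else 0.
α_i > 1 for i ∈ {3}; NE contributions (0, 0, 15), X = 15.
W^NE = Σw_i − X^NE + (Σα_i)·X^NE = 29 + 1.39·15 = 49.85.
Planner: ∂(Σu_j)/∂x_i = Σα_j − 1 = 1.39 > 0, so everyone contributes w_i; X^SO = 29, W^SO = 29 + 1.39·29 = 69.31.
Deadweight loss = 19.46.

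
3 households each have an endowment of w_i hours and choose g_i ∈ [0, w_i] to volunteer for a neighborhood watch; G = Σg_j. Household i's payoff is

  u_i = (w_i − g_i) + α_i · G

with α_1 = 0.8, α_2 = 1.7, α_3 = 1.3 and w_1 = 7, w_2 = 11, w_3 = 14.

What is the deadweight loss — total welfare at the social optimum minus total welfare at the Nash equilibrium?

19.6

∂u_i/∂g_i = α_i − 1, so household i contributes w_i if α_i > 1, else 0.
α_i > 1 for i ∈ {2, 3}; NE contributions (0, 11, 14), G = 25.
W^NE = Σw_i − G^NE + (Σα_i)·G^NE = 32 + 2.8·25 = 102.
Planner: ∂(Σu_j)/∂g_i = Σα_j − 1 = 2.8 > 0, so everyone contributes w_i; G^SO = 32, W^SO = 32 + 2.8·32 = 121.6.
Deadweight loss = 19.6.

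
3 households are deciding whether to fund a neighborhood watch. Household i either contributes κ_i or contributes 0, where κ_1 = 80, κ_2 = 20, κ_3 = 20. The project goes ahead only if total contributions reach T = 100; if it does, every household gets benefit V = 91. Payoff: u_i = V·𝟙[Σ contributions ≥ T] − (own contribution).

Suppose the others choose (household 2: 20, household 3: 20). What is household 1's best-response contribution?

Others' total = 40. Contributing 80 brings total to 120 ≥ 100: gain V − κ_1 = 11.
Best response: 80.

80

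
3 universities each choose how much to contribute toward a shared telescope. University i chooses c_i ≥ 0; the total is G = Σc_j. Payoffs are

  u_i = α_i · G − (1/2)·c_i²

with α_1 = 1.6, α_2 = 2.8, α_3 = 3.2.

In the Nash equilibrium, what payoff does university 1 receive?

University i's FOC: ∂u_i/∂c_i = α_i − c_i = 0, so c_i* = α_i.
NE contributions = (1.6, 2.8, 3.2); G = 7.6.
u_1 = α_1·G − ½·(c_1)² = 1.6·7.6 − ½·1.6² = 10.88.

10.88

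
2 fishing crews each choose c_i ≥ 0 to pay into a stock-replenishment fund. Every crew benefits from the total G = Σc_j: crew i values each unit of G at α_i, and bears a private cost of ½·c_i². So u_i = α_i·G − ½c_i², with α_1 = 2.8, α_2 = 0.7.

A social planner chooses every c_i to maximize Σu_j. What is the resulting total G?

7

Planner FOC: ∂(Σu_j)/∂c_i = (Σα_j) − c_i = 0, so c_i^SO = Σα_j = 3.5 for every i; G^SO = 7.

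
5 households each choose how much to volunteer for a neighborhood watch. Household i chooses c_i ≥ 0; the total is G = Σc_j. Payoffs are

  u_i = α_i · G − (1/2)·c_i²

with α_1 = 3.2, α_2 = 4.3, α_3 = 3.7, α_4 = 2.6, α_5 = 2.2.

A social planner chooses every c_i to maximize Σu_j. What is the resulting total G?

Planner FOC: ∂(Σu_j)/∂c_i = (Σα_j) − c_i = 0, so c_i^SO = Σα_j = 16 for every i; G^SO = 80.

80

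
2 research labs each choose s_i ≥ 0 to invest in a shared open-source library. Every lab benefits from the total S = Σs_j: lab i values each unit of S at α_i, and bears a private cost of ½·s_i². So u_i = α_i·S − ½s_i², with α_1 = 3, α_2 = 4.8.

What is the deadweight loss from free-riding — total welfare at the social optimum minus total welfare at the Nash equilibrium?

Lab i's FOC: ∂u_i/∂s_i = α_i − s_i = 0, so s_i* = α_i.
NE contributions = (3, 4.8); S = 7.8.
W^NE = (Σα)·S − ½Σα_i² = 7.8² − ½·32.04 = 44.82.
Planner sets s_i = Σα_j = 7.8 for every i, so S^SO = 2·7.8 = 15.6.
W^SO = (Σα)·S^SO − ½·2·(Σα)² = (2/2)·7.8² = 60.84.
Deadweight loss = W^SO − W^NE = 16.02.

16.02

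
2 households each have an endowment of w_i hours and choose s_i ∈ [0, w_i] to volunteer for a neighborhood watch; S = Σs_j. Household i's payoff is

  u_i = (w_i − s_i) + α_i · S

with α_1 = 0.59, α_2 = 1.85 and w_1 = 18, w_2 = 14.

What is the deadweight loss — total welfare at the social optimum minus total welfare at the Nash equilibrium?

∂u_i/∂s_i = α_i − 1, so household i contributes w_i if α_i > 1, else 0.
α_i > 1 for i ∈ {2}; NE contributions (0, 14), S = 14.
W^NE = Σw_i − S^NE + (Σα_i)·S^NE = 32 + 1.44·14 = 52.16.
Planner: ∂(Σu_j)/∂s_i = Σα_j − 1 = 1.44 > 0, so everyone contributes w_i; S^SO = 32, W^SO = 32 + 1.44·32 = 78.08.
Deadweight loss = 25.92.

25.92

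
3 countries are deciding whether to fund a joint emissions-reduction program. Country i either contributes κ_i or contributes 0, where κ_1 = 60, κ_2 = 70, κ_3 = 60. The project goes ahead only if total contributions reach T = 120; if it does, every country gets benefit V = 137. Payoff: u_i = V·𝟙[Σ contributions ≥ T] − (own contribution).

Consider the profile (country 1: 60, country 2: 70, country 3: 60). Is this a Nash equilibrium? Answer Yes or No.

No

Total = 190 ≥ 120: provided.
Country 1 (pledges 60, payoff 77): dropping to 0 → total 130, payoff 137. Profitable deviation.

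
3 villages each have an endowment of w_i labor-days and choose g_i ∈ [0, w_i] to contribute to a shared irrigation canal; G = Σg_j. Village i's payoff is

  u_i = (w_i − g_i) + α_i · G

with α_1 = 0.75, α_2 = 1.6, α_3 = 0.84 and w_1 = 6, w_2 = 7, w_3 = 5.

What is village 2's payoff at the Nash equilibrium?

11.2

∂u_i/∂g_i = α_i − 1, so village i contributes w_i if α_i > 1, else 0.
α_i > 1 for i ∈ {2}; NE contributions (0, 7, 0), G = 7.
u_2 = (7 − 7) + 1.6·7 = 11.2.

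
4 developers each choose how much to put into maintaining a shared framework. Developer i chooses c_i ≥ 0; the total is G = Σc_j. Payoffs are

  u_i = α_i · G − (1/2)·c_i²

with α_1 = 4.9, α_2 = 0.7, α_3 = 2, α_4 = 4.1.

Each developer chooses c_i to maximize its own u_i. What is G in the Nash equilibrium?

11.7

Developer i's FOC: ∂u_i/∂c_i = α_i − c_i = 0, so c_i* = α_i.
NE contributions = (4.9, 0.7, 2, 4.1); G = 11.7.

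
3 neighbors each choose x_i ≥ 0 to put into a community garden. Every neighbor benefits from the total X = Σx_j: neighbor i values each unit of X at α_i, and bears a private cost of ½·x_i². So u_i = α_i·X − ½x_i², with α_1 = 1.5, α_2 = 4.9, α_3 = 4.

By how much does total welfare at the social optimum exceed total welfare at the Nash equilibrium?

Neighbor i's FOC: ∂u_i/∂x_i = α_i − x_i = 0, so x_i* = α_i.
NE contributions = (1.5, 4.9, 4); X = 10.4.
W^NE = (Σα)·X − ½Σα_i² = 10.4² − ½·42.26 = 87.03.
Planner sets x_i = Σα_j = 10.4 for every i, so X^SO = 3·10.4 = 31.2.
W^SO = (Σα)·X^SO − ½·3·(Σα)² = (3/2)·10.4² = 162.24.
Deadweight loss = W^SO − W^NE = 75.21.

75.21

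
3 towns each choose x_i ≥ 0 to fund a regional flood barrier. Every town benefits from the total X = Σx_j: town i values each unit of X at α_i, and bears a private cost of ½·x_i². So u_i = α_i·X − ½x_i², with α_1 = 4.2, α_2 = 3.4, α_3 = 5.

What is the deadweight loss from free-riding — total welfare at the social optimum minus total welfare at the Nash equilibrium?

106.48

Town i's FOC: ∂u_i/∂x_i = α_i − x_i = 0, so x_i* = α_i.
NE contributions = (4.2, 3.4, 5); X = 12.6.
W^NE = (Σα)·X − ½Σα_i² = 12.6² − ½·54.2 = 131.66.
Planner sets x_i = Σα_j = 12.6 for every i, so X^SO = 3·12.6 = 37.8.
W^SO = (Σα)·X^SO − ½·3·(Σα)² = (3/2)·12.6² = 238.14.
Deadweight loss = W^SO − W^NE = 106.48.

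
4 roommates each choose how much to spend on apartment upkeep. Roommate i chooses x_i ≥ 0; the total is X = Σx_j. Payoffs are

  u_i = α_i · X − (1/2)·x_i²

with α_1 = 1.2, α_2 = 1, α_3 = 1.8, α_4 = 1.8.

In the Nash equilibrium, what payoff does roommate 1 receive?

Roommate i's FOC: ∂u_i/∂x_i = α_i − x_i = 0, so x_i* = α_i.
NE contributions = (1.2, 1, 1.8, 1.8); X = 5.8.
u_1 = α_1·X − ½·(x_1)² = 1.2·5.8 − ½·1.2² = 6.24.

6.24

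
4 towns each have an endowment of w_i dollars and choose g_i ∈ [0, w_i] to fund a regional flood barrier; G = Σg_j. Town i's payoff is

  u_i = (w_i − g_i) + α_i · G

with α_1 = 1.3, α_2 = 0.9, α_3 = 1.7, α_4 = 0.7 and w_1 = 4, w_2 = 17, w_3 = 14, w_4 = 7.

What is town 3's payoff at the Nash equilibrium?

30.6

∂u_i/∂g_i = α_i − 1, so town i contributes w_i if α_i > 1, else 0.
α_i > 1 for i ∈ {1, 3}; NE contributions (4, 0, 14, 0), G = 18.
u_3 = (14 − 14) + 1.7·18 = 30.6.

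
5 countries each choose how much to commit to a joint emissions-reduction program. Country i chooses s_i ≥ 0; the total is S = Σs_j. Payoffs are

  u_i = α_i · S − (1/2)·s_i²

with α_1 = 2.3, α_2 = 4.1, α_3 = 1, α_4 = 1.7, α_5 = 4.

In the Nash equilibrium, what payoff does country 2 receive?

Country i's FOC: ∂u_i/∂s_i = α_i − s_i = 0, so s_i* = α_i.
NE contributions = (2.3, 4.1, 1, 1.7, 4); S = 13.1.
u_2 = α_2·S − ½·(s_2)² = 4.1·13.1 − ½·4.1² = 45.305.

45.305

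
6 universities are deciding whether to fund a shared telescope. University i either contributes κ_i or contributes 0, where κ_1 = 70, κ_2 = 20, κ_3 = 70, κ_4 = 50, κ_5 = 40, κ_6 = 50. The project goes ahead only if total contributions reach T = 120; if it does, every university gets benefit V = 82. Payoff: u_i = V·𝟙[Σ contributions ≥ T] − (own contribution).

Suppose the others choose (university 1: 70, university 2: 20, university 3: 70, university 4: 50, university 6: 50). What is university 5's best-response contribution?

Others' total = 260 ≥ 120; contributing adds cost 40 for no extra benefit.
Best response: 0.

0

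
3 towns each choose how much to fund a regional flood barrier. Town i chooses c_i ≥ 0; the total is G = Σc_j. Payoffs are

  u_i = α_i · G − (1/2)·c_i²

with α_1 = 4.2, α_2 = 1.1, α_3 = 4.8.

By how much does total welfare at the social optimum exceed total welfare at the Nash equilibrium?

71.95

Town i's FOC: ∂u_i/∂c_i = α_i − c_i = 0, so c_i* = α_i.
NE contributions = (4.2, 1.1, 4.8); G = 10.1.
W^NE = (Σα)·G − ½Σα_i² = 10.1² − ½·41.89 = 81.065.
Planner sets c_i = Σα_j = 10.1 for every i, so G^SO = 3·10.1 = 30.3.
W^SO = (Σα)·G^SO − ½·3·(Σα)² = (3/2)·10.1² = 153.015.
Deadweight loss = W^SO − W^NE = 71.95.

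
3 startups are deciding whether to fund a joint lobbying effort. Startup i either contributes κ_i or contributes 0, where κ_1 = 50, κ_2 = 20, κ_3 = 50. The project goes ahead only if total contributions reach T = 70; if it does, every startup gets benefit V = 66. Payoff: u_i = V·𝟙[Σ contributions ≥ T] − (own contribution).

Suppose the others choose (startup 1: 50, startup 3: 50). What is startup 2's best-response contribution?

Others' total = 100 ≥ 70; contributing adds cost 20 for no extra benefit.
Best response: 0.

0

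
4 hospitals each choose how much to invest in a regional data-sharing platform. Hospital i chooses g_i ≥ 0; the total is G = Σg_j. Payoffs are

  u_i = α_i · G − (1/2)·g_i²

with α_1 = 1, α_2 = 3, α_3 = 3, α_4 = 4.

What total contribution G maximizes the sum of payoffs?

Planner FOC: ∂(Σu_j)/∂g_i = (Σα_j) − g_i = 0, so g_i^SO = Σα_j = 11 for every i; G^SO = 44.

44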